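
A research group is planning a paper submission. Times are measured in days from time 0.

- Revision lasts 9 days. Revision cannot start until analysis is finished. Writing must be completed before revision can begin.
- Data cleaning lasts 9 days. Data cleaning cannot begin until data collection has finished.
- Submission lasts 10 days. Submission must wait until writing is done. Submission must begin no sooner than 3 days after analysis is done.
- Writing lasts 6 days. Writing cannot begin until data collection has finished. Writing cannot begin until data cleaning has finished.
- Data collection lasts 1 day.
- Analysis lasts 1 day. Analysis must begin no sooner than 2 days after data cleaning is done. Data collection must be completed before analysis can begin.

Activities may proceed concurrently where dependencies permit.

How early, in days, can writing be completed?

16

Data collection can start immediately at day 0; it finishes at day 1.
After data collection (finishes day 1), data cleaning can start at day 1 and finishes at day 10.
For writing: data collection (finishes day 1); data cleaning (finishes day 10). Taking the maximum gives a start of day 10, and it finishes at 10 + 6 = day 16.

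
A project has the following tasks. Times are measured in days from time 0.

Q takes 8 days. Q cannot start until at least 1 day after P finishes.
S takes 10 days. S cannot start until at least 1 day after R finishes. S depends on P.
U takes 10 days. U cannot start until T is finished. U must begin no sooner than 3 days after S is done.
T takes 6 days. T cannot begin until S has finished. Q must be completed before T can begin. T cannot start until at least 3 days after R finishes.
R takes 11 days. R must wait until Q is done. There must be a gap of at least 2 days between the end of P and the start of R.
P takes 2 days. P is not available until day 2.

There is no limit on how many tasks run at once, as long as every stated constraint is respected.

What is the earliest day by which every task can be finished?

51

After its own release at day 2, P can start at day 2 and finishes at day 4.
After P (finishes day 4, plus 1-day gap → day 5), Q can start at day 5 and finishes at day 13.
R needs all of Q (finishes day 13); P (finishes day 4, plus 2-day gap → day 6). That puts its earliest start at day 13; it finishes at 13 + 11 = day 24.
S needs all of R (finishes day 24, plus 1-day gap → day 25); P (finishes day 4). That puts its earliest start at day 25; it finishes at 25 + 10 = day 35.
T needs all of S (finishes day 35); Q (finishes day 13); R (finishes day 24, plus 3-day gap → day 27). That puts its earliest start at day 35; it finishes at 35 + 6 = day 41.
U cannot start until T (finishes day 41); S (finishes day 35, plus 3-day gap → day 38). The controlling bound is day 41, so U finishes at 41 + 10 = day 51.
All tasks are finished once the last one completes. Finish times: P at 4, Q at 13, R at 24, S at 35, T at 41, U at 51. The latest is day 51.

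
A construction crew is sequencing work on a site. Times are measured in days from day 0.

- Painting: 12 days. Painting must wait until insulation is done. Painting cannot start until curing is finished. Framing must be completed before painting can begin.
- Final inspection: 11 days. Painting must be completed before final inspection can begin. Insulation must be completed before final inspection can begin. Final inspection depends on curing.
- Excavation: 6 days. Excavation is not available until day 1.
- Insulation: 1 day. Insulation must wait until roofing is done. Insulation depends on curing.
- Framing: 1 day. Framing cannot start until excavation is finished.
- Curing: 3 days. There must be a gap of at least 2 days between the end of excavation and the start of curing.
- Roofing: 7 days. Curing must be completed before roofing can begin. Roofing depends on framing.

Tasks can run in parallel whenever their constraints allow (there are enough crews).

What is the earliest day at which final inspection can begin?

After its own release at day 1, excavation can start at day 1 and finishes at day 7.
After excavation (finishes day 7), framing can start at day 7 and finishes at day 8.
Curing cannot begin until excavation (finishes day 7, plus 2-day gap → day 9). It runs from day 9 to 9 + 3 = day 12.
Roofing has to wait for curing (finishes day 12); framing (finishes day 8). The latest of these is day 12, so roofing runs day 12 to 12 + 7 = day 19.
Insulation needs all of roofing (finishes day 19); curing (finishes day 12). That puts its earliest start at day 19; it finishes at 19 + 1 = day 20.
Painting cannot start until insulation (finishes day 20); curing (finishes day 12); framing (finishes day 8). The controlling bound is day 20, so painting finishes at 20 + 12 = day 32.
Final inspection waits on painting (finishes day 32); insulation (finishes day 20); curing (finishes day 12). The latest of these is day 32, which is the earliest final inspection can start.

32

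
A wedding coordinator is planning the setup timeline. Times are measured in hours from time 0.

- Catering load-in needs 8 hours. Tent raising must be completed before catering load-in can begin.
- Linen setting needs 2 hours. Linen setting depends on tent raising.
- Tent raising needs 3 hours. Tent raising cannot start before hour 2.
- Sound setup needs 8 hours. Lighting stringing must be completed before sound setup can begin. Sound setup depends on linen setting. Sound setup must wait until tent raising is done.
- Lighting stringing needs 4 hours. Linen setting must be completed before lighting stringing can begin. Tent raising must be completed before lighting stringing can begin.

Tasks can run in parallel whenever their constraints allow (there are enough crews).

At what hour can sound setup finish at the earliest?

19

Tent raising waits on its own release at hour 2, so it starts at hour 2 and finishes at 2 + 3 = hour 5.
Linen setting cannot begin until tent raising (finishes hour 5). It runs from hour 5 to 5 + 2 = hour 7.
For lighting stringing: linen setting (finishes hour 7); tent raising (finishes hour 5). Taking the maximum gives a start of hour 7, and it finishes at 7 + 4 = hour 11.
Sound setup needs all of lighting stringing (finishes hour 11); linen setting (finishes hour 7); tent raising (finishes hour 5). That puts its earliest start at hour 11; it finishes at 11 + 8 = hour 19.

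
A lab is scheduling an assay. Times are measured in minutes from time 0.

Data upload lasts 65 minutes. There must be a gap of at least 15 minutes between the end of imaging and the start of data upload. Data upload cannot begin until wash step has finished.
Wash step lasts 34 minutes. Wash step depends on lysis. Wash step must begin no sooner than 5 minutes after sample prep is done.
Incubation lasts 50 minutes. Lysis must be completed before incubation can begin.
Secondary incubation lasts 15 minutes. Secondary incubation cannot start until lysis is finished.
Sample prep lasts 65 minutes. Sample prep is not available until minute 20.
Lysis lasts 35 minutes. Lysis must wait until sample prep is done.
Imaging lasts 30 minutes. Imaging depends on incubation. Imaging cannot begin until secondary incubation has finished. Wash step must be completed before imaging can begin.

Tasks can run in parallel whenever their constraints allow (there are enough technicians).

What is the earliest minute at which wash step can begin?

120

Sample prep waits on its own release at minute 20, so it starts at minute 20 and finishes at 20 + 65 = minute 85.
Lysis waits on sample prep (finishes minute 85), so it starts at minute 85 and finishes at 85 + 35 = minute 120.
Wash step waits on lysis (finishes minute 120); sample prep (finishes minute 85, plus 5-minute gap → minute 90). The latest of these is minute 120, which is the earliest wash step can start.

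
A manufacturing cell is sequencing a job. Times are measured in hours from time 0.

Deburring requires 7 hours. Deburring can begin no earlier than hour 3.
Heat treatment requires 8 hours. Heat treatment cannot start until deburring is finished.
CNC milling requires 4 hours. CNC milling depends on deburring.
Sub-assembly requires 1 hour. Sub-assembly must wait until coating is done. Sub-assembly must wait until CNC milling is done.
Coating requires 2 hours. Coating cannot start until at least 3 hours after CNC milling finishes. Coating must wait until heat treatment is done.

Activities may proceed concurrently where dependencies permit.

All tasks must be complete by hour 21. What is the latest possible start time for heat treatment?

10

Sub-assembly has no dependents, so it just needs to finish by hour 21. Starting by 21 − 1 = hour 20 achieves that.
Coating has to be done before sub-assembly (must start by hour 20). That means finishing by hour 20, i.e. starting by 20 − 2 = hour 18.
Heat treatment feeds into coating (must start by hour 18); so heat treatment must finish by hour 18 and therefore start by hour 10.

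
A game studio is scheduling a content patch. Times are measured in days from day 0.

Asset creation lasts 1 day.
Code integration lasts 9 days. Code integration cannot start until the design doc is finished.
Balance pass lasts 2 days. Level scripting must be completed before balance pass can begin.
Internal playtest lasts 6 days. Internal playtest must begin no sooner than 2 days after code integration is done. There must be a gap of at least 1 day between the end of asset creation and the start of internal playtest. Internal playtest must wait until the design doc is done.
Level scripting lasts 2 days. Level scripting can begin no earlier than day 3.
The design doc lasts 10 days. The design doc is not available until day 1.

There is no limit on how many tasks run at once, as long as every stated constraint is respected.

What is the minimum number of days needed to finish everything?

28

Level scripting waits on its own release at day 3, so it starts at day 3 and finishes at 3 + 2 = day 5.
After level scripting (finishes day 5), balance pass can start at day 5 and finishes at day 7.
Nothing blocks asset creation, so it runs from day 0 to day 1.
After its own release at day 1, the design doc can start at day 1 and finishes at day 11.
Code integration cannot begin until the design doc (finishes day 11). It runs from day 11 to 11 + 9 = day 20.
Internal playtest has to wait for code integration (finishes day 20, plus 2-day gap → day 22); asset creation (finishes day 1, plus 1-day gap → day 2); the design doc (finishes day 11). The latest of these is day 22, so internal playtest runs day 22 to 22 + 6 = day 28.
All tasks are finished once the last one completes. Finish times: The design doc at 11, Asset creation at 1, Level scripting at 5, Code integration at 20, Internal playtest at 28, Balance pass at 7. The latest is day 28.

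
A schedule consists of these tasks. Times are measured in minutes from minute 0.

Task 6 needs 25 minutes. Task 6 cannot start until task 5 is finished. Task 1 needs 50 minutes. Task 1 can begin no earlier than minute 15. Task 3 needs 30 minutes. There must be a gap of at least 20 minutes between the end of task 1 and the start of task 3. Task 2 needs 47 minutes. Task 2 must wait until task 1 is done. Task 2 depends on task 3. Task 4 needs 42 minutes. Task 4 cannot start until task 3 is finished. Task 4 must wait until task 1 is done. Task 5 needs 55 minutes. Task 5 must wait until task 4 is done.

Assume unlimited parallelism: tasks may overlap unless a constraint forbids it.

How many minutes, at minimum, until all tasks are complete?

After its own release at minute 15, task 1 can start at minute 15 and finishes at minute 65.
Task 3 waits on task 1 (finishes minute 65, plus 20-minute gap → minute 85), so it starts at minute 85 and finishes at 85 + 30 = minute 115.
Task 4 needs all of task 3 (finishes minute 115); task 1 (finishes minute 65). That puts its earliest start at minute 115; it finishes at 115 + 42 = minute 157.
After task 4 (finishes minute 157), task 5 can start at minute 157 and finishes at minute 212.
Task 6 waits on task 5 (finishes minute 212), so it starts at minute 212 and finishes at 212 + 25 = minute 237.
Task 2 cannot start until task 1 (finishes minute 65); task 3 (finishes minute 115). The controlling bound is minute 115, so task 2 finishes at 115 + 47 = minute 162.
All tasks are finished once the last one completes. Finish times: Task 1 at 65, Task 2 at 162, Task 3 at 115, Task 4 at 157, Task 5 at 212, Task 6 at 237. The latest is minute 237.

237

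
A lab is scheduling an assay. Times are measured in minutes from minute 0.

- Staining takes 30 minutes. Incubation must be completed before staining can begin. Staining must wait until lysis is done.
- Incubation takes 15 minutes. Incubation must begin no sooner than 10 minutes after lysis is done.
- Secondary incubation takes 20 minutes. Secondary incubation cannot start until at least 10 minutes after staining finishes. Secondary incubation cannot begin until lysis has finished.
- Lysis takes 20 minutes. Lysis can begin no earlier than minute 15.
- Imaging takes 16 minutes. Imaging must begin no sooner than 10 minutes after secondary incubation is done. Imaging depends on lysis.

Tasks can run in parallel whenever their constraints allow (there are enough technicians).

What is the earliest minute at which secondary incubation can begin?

100

After its own release at minute 15, lysis can start at minute 15 and finishes at minute 35.
Incubation waits on lysis (finishes minute 35, plus 10-minute gap → minute 45), so it starts at minute 45 and finishes at 45 + 15 = minute 60.
Staining cannot start until incubation (finishes minute 60); lysis (finishes minute 35). The controlling bound is minute 60, so staining finishes at 60 + 30 = minute 90.
Secondary incubation waits on staining (finishes minute 90, plus 10-minute gap → minute 100); lysis (finishes minute 35). The latest of these is minute 100, which is the earliest secondary incubation can start.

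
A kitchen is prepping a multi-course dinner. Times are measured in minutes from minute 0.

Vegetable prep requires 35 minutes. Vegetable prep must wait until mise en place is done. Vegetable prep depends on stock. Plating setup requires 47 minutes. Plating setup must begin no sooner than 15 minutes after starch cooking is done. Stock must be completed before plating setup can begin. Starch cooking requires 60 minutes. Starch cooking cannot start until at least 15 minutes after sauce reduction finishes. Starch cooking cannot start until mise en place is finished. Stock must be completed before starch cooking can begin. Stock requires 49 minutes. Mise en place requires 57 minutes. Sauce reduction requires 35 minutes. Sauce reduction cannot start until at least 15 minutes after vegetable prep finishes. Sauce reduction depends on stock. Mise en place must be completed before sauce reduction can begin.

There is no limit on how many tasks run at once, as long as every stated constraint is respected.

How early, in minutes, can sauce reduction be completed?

142

Stock can start immediately at minute 0; it finishes at minute 49.
Mise en place can start immediately at minute 0; it finishes at minute 57.
Vegetable prep cannot start until mise en place (finishes minute 57); stock (finishes minute 49). The controlling bound is minute 57, so vegetable prep finishes at 57 + 35 = minute 92.
Sauce reduction cannot start until vegetable prep (finishes minute 92, plus 15-minute gap → minute 107); stock (finishes minute 49); mise en place (finishes minute 57). The controlling bound is minute 107, so sauce reduction finishes at 107 + 35 = minute 142.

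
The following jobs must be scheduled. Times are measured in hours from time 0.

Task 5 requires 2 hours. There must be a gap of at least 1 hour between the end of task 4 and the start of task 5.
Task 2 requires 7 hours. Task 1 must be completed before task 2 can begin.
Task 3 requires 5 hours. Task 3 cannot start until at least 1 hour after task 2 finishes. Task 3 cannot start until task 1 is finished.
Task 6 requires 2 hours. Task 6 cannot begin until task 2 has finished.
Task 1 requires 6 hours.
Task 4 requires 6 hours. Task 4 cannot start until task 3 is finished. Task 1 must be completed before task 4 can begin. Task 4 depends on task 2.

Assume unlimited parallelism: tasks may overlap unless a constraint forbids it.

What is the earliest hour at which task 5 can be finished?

Task 1 can start immediately at hour 0; it finishes at hour 6.
After task 1 (finishes hour 6), task 2 can start at hour 6 and finishes at hour 13.
For task 3: task 2 (finishes hour 13, plus 1-hour gap → hour 14); task 1 (finishes hour 6). Taking the maximum gives a start of hour 14, and it finishes at 14 + 5 = hour 19.
For task 4: task 3 (finishes hour 19); task 1 (finishes hour 6); task 2 (finishes hour 13). Taking the maximum gives a start of hour 19, and it finishes at 19 + 6 = hour 25.
After task 4 (finishes hour 25, plus 1-hour gap → hour 26), task 5 can start at hour 26 and finishes at hour 28.

28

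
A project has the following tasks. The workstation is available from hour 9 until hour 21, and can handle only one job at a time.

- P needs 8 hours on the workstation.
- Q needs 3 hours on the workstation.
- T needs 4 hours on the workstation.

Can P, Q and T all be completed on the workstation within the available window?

The workstation window is 21 − 9 = 12 hours.
Running back to back, the jobs need 8 + 3 + 4 = 15 hours on the workstation.
Since 15 > 12, they cannot all fit.

No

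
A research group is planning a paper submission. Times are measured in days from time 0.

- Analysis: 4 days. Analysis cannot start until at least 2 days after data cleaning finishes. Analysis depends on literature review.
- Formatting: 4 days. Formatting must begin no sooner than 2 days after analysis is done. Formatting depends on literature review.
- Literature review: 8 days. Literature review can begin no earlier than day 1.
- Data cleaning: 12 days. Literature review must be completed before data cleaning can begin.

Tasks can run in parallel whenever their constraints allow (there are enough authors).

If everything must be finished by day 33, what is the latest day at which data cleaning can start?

To finish by day 33, formatting (duration 4) must start no later than day 29.
Analysis feeds into formatting (must start by day 29, minus 2-day gap → day 27); so analysis must finish by day 27 and therefore start by day 23.
Data cleaning must finish before analysis (must start by day 23, minus 2-day gap → day 21). With a 12-day duration, data cleaning must start by 21 − 12 = day 9.

9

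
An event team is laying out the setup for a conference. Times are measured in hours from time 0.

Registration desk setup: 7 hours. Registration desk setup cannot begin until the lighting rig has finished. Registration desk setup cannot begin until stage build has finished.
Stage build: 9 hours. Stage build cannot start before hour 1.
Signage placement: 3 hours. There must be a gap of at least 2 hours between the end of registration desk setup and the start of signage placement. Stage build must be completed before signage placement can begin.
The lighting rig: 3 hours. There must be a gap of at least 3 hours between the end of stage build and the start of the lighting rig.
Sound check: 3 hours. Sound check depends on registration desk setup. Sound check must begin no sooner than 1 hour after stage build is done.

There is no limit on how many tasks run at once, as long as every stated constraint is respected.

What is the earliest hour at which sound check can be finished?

26

Stage build cannot begin until its own release at hour 1. It runs from hour 1 to 1 + 9 = hour 10.
The lighting rig cannot begin until stage build (finishes hour 10, plus 3-hour gap → hour 13). It runs from hour 13 to 13 + 3 = hour 16.
Registration desk setup has to wait for the lighting rig (finishes hour 16); stage build (finishes hour 10). The latest of these is hour 16, so registration desk setup runs hour 16 to 16 + 7 = hour 23.
Sound check needs all of registration desk setup (finishes hour 23); stage build (finishes hour 10, plus 1-hour gap → hour 11). That puts its earliest start at hour 23; it finishes at 23 + 3 = hour 26.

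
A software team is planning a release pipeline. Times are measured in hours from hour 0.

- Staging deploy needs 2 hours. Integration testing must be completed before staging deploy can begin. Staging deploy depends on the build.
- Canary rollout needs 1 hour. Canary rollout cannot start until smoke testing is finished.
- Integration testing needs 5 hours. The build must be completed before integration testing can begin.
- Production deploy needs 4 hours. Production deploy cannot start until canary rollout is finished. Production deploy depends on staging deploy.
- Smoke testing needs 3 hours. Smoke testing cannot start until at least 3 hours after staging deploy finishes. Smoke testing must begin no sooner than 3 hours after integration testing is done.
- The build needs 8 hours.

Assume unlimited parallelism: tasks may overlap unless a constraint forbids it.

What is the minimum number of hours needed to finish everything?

The build has no prerequisites, so it starts at hour 0 and finishes at hour 8.
Integration testing cannot begin until the build (finishes hour 8). It runs from hour 8 to 8 + 5 = hour 13.
Staging deploy cannot start until integration testing (finishes hour 13); the build (finishes hour 8). The controlling bound is hour 13, so staging deploy finishes at 13 + 2 = hour 15.
Smoke testing cannot start until staging deploy (finishes hour 15, plus 3-hour gap → hour 18); integration testing (finishes hour 13, plus 3-hour gap → hour 16). The controlling bound is hour 18, so smoke testing finishes at 18 + 3 = hour 21.
After smoke testing (finishes hour 21), canary rollout can start at hour 21 and finishes at hour 22.
Production deploy needs all of canary rollout (finishes hour 22); staging deploy (finishes hour 15). That puts its earliest start at hour 22; it finishes at 22 + 4 = hour 26.
All tasks are finished once the last one completes. Finish times: The build at 8, Integration testing at 13, Staging deploy at 15, Smoke testing at 21, Canary rollout at 22, Production deploy at 26. The latest is hour 26.

26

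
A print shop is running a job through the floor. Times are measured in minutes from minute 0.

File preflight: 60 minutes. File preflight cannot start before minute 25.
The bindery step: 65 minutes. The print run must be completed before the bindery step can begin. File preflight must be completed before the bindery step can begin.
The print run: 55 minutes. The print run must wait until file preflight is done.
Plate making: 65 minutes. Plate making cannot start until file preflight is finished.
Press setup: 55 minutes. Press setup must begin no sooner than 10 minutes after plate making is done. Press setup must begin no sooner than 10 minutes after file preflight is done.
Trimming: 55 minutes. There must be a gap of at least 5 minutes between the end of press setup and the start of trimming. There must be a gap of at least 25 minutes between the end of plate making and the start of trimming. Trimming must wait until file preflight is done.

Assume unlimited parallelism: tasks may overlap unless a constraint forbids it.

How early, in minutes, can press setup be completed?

215

File preflight waits on its own release at minute 25, so it starts at minute 25 and finishes at 25 + 60 = minute 85.
After file preflight (finishes minute 85), plate making can start at minute 85 and finishes at minute 150.
Press setup needs all of plate making (finishes minute 150, plus 10-minute gap → minute 160); file preflight (finishes minute 85, plus 10-minute gap → minute 95). That puts its earliest start at minute 160; it finishes at 160 + 55 = minute 215.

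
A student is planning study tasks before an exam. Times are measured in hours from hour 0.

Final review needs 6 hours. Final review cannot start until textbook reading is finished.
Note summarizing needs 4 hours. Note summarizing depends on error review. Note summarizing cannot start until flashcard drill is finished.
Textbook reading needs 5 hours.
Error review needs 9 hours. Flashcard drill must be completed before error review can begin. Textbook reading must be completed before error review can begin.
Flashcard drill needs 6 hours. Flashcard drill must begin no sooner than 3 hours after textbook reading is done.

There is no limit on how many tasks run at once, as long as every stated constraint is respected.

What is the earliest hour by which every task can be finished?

27

Textbook reading can start immediately at hour 0; it finishes at hour 5.
Final review waits on textbook reading (finishes hour 5), so it starts at hour 5 and finishes at 5 + 6 = hour 11.
Flashcard drill cannot begin until textbook reading (finishes hour 5, plus 3-hour gap → hour 8). It runs from hour 8 to 8 + 6 = hour 14.
For error review: flashcard drill (finishes hour 14); textbook reading (finishes hour 5). Taking the maximum gives a start of hour 14, and it finishes at 14 + 9 = hour 23.
Note summarizing has to wait for error review (finishes hour 23); flashcard drill (finishes hour 14). The latest of these is hour 23, so note summarizing runs hour 23 to 23 + 4 = hour 27.
All tasks are finished once the last one completes. Finish times: Textbook reading at 5, Flashcard drill at 14, Error review at 23, Note summarizing at 27, Final review at 11. The latest is hour 27.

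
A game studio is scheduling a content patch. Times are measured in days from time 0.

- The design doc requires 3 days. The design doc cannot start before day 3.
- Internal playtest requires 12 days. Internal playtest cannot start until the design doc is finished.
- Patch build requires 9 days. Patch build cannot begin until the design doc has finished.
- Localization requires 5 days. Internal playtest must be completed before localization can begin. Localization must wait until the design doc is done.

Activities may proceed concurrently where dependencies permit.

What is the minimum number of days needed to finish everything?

The design doc cannot begin until its own release at day 3. It runs from day 3 to 3 + 3 = day 6.
After the design doc (finishes day 6), patch build can start at day 6 and finishes at day 15.
Internal playtest cannot begin until the design doc (finishes day 6). It runs from day 6 to 6 + 12 = day 18.
Localization has to wait for internal playtest (finishes day 18); the design doc (finishes day 6). The latest of these is day 18, so localization runs day 18 to 18 + 5 = day 23.
All tasks are finished once the last one completes. Finish times: The design doc at 6, Internal playtest at 18, Localization at 23, Patch build at 15. The latest is day 23.

23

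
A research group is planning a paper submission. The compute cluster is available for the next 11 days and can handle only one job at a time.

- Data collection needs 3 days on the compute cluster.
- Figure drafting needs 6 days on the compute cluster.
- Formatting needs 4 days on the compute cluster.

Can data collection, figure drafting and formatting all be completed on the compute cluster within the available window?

No

Running back to back, the jobs need 3 + 6 + 4 = 13 days on the compute cluster.
Since 13 > 11, they cannot all fit.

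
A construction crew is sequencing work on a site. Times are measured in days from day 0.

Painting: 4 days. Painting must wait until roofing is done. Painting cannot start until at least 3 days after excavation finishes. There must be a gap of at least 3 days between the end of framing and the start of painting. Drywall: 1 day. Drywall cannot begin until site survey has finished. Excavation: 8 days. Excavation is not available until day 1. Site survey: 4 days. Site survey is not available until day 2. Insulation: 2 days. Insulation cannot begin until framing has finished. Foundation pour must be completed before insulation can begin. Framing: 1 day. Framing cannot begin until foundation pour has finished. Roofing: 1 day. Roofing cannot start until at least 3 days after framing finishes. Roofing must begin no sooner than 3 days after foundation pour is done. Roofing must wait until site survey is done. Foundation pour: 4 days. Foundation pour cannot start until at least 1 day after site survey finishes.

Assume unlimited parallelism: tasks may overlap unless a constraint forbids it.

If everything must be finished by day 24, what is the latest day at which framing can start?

Nothing follows painting; the deadline of day 24 is its only limit. It must start by 24 − 4 = day 20.
Roofing must finish before painting (must start by day 20). With a 1-day duration, roofing must start by 20 − 1 = day 19.
Insulation has no dependents, so it just needs to finish by day 24. Starting by 24 − 2 = day 22 achieves that.
For framing: roofing (must start by day 19, minus 3-day gap → day 16); insulation (must start by day 22); painting (must start by day 20, minus 3-day gap → day 17). The most restrictive is day 16; with a 1-day duration, framing must start by day 15.

15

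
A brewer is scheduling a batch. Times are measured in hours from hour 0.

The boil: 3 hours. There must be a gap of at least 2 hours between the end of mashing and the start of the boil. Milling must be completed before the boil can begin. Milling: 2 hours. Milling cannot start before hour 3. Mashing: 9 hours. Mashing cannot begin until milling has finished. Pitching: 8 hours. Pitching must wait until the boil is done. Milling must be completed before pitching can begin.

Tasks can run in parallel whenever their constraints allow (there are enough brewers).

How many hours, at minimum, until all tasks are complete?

27

After its own release at hour 3, milling can start at hour 3 and finishes at hour 5.
Mashing waits on milling (finishes hour 5), so it starts at hour 5 and finishes at 5 + 9 = hour 14.
The boil cannot start until mashing (finishes hour 14, plus 2-hour gap → hour 16); milling (finishes hour 5). The controlling bound is hour 16, so the boil finishes at 16 + 3 = hour 19.
Pitching cannot start until the boil (finishes hour 19); milling (finishes hour 5). The controlling bound is hour 19, so pitching finishes at 19 + 8 = hour 27.
All tasks are finished once the last one completes. Finish times: Milling at 5, Mashing at 14, The boil at 19, Pitching at 27. The latest is hour 27.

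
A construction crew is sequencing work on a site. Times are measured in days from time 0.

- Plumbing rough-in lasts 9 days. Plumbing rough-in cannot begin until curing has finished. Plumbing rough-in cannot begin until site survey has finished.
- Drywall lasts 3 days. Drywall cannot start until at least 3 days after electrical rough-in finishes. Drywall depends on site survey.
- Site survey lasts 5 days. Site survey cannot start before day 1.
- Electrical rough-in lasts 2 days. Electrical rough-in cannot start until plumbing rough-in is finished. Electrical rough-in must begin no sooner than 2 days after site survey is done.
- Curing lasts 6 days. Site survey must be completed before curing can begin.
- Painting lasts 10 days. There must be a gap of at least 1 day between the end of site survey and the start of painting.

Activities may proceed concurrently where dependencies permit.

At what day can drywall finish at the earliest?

29

After its own release at day 1, site survey can start at day 1 and finishes at day 6.
Curing waits on site survey (finishes day 6), so it starts at day 6 and finishes at 6 + 6 = day 12.
For plumbing rough-in: curing (finishes day 12); site survey (finishes day 6). Taking the maximum gives a start of day 12, and it finishes at 12 + 9 = day 21.
Electrical rough-in has to wait for plumbing rough-in (finishes day 21); site survey (finishes day 6, plus 2-day gap → day 8). The latest of these is day 21, so electrical rough-in runs day 21 to 21 + 2 = day 23.
For drywall: electrical rough-in (finishes day 23, plus 3-day gap → day 26); site survey (finishes day 6). Taking the maximum gives a start of day 26, and it finishes at 26 + 3 = day 29.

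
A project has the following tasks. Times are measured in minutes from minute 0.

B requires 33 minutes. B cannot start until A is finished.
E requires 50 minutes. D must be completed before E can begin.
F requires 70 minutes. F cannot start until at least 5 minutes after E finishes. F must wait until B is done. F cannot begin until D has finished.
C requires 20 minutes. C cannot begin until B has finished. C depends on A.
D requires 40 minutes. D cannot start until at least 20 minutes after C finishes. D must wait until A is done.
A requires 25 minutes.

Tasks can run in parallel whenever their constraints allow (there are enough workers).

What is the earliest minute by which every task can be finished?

A has no prerequisites, so it starts at minute 0 and finishes at minute 25.
After A (finishes minute 25), B can start at minute 25 and finishes at minute 58.
C cannot start until B (finishes minute 58); A (finishes minute 25). The controlling bound is minute 58, so C finishes at 58 + 20 = minute 78.
D cannot start until C (finishes minute 78, plus 20-minute gap → minute 98); A (finishes minute 25). The controlling bound is minute 98, so D finishes at 98 + 40 = minute 138.
E cannot begin until D (finishes minute 138). It runs from minute 138 to 138 + 50 = minute 188.
F needs all of E (finishes minute 188, plus 5-minute gap → minute 193); B (finishes minute 58); D (finishes minute 138). That puts its earliest start at minute 193; it finishes at 193 + 70 = minute 263.
All tasks are finished once the last one completes. Finish times: A at 25, B at 58, C at 78, D at 138, E at 188, F at 263. The latest is minute 263.

263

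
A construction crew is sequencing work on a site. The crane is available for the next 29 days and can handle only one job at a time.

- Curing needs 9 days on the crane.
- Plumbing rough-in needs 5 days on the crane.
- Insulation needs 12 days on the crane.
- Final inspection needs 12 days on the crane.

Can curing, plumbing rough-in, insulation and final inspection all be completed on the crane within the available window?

No

Running back to back, the jobs need 9 + 5 + 12 + 12 = 38 days on the crane.
Since 38 > 29, they cannot all fit.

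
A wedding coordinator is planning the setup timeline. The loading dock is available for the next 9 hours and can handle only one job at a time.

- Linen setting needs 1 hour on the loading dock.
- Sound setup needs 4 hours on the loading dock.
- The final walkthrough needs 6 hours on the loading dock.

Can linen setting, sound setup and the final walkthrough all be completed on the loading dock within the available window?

No

Running back to back, the jobs need 1 + 4 + 6 = 11 hours on the loading dock.
Since 11 > 9, they cannot all fit.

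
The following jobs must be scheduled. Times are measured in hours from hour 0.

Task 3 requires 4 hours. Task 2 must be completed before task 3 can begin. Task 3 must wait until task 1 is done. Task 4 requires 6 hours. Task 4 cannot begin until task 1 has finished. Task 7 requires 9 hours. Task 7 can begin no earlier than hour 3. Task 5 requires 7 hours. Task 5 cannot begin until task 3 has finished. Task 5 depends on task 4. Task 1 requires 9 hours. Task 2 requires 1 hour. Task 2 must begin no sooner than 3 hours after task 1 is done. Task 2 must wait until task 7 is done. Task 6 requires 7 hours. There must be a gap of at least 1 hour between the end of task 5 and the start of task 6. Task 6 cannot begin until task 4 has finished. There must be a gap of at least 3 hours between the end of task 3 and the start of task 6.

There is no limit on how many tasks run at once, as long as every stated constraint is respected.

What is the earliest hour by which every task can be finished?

32

Task 7 waits on its own release at hour 3, so it starts at hour 3 and finishes at 3 + 9 = hour 12.
Task 1 can start immediately at hour 0; it finishes at hour 9.
Task 4 cannot begin until task 1 (finishes hour 9). It runs from hour 9 to 9 + 6 = hour 15.
Task 2 has to wait for task 1 (finishes hour 9, plus 3-hour gap → hour 12); task 7 (finishes hour 12). The latest of these is hour 12, so task 2 runs hour 12 to 12 + 1 = hour 13.
Task 3 needs all of task 2 (finishes hour 13); task 1 (finishes hour 9). That puts its earliest start at hour 13; it finishes at 13 + 4 = hour 17.
Task 5 needs all of task 3 (finishes hour 17); task 4 (finishes hour 15). That puts its earliest start at hour 17; it finishes at 17 + 7 = hour 24.
Task 6 needs all of task 5 (finishes hour 24, plus 1-hour gap → hour 25); task 4 (finishes hour 15); task 3 (finishes hour 17, plus 3-hour gap → hour 20). That puts its earliest start at hour 25; it finishes at 25 + 7 = hour 32.
All tasks are finished once the last one completes. Finish times: Task 1 at 9, Task 2 at 13, Task 3 at 17, Task 4 at 15, Task 5 at 24, Task 6 at 32, Task 7 at 12. The latest is hour 32.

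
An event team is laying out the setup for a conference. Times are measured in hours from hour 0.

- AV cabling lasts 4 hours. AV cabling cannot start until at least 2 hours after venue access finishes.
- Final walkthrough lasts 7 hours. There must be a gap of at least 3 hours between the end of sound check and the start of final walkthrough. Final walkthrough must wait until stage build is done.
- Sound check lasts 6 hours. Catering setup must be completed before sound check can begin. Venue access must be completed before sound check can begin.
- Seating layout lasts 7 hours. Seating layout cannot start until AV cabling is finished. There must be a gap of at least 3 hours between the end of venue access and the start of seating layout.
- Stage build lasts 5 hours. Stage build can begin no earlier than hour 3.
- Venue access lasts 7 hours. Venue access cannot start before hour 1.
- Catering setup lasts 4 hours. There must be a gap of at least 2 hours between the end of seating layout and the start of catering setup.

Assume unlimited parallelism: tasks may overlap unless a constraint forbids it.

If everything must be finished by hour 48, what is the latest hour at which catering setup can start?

To finish by hour 48, final walkthrough (duration 7) must start no later than hour 41.
Since final walkthrough (must start by hour 41, minus 3-hour gap → hour 38) depends on it, sound check must finish by hour 38. Backing off its 6-hour duration gives a latest start of hour 32.
Since sound check (must start by hour 32) depends on it, catering setup must finish by hour 32. Backing off its 4-hour duration gives a latest start of hour 28.

28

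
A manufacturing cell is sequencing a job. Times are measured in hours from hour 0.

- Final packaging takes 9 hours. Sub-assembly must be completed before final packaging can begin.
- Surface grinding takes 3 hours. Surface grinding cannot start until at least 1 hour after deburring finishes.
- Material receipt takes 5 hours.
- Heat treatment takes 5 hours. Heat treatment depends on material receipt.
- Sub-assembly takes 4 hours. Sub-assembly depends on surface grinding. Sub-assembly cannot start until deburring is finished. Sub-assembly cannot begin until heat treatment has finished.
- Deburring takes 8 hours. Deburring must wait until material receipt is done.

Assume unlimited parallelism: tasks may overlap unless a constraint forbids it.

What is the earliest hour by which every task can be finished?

30

Material receipt can start immediately at hour 0; it finishes at hour 5.
Heat treatment cannot begin until material receipt (finishes hour 5). It runs from hour 5 to 5 + 5 = hour 10.
After material receipt (finishes hour 5), deburring can start at hour 5 and finishes at hour 13.
After deburring (finishes hour 13, plus 1-hour gap → hour 14), surface grinding can start at hour 14 and finishes at hour 17.
For sub-assembly: surface grinding (finishes hour 17); deburring (finishes hour 13); heat treatment (finishes hour 10). Taking the maximum gives a start of hour 17, and it finishes at 17 + 4 = hour 21.
Final packaging waits on sub-assembly (finishes hour 21), so it starts at hour 21 and finishes at 21 + 9 = hour 30.
All tasks are finished once the last one completes. Finish times: Material receipt at 5, Deburring at 13, Heat treatment at 10, Surface grinding at 17, Sub-assembly at 21, Final packaging at 30. The latest is hour 30.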